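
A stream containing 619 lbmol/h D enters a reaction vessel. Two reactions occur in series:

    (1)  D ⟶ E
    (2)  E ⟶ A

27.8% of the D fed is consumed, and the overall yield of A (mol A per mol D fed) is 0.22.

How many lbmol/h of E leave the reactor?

Conversion of D: D consumed = 1ξ₁ = 0.278 × 619 → ξ₁ = 172.1 lbmol/h.
Yield of A: 1ξ₂ / 619 = 0.22 → ξ₂ = 136.2 lbmol/h.
Outlet amounts (n = n₀ + Σ ν·ξ):
  D: 619 − 1(172.1) = 446.9
  E: 0 + 1(172.1) − 1(136.2) = 35.9
  A: 0 + 1(136.2) = 136.2

35.9 lbmol/h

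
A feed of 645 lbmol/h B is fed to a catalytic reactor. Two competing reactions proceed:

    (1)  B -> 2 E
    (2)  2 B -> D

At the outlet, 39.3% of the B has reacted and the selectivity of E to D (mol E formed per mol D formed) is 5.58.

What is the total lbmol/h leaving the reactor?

Conversion of B: B consumed = 0.393 × 645 = 253.5 lbmol/h = 1ξ₁ + 2ξ₂.
Selectivity: 2ξ₁ / (1ξ₂) = 5.58 → ξ₁ = 2.79 ξ₂.
Substitute: (1·2.79 + 2) ξ₂ = 253.5 → ξ₂ = 52.92 lbmol/h, ξ₁ = 147.6 lbmol/h.
Outlet amounts (n = n₀ + Σ ν·ξ):
  B: 645 − 1(147.6) − 2(52.92) = 391.5
  E: 0 + 2(147.6) = 295.3
  D: 0 + 1(52.92) = 52.92
Total out = 391.5 + 295.3 + 52.92 = 739.7 lbmol/h.

740 lbmol/h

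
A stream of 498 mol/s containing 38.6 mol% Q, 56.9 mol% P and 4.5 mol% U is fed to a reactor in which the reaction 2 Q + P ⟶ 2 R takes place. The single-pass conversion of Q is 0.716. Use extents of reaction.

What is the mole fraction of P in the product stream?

0.5

Q reacted = 0.716 × 192.2 = 137.6 mol/s; ν_Q = −2, so ξ = 137.6/2 = 68.82 mol/s.
Outlet amounts (n = n₀ + ν ξ):
  Q: 192.2 − 2(68.82) = 54.59
  P: 283.4 − 1(68.82) = 214.5
  R: 0 + 2(68.82) = 137.6
  U: 22.41 (inert)
Total out = 429.2 mol/s; y_P = 214.5 / 429.2 = 0.4999.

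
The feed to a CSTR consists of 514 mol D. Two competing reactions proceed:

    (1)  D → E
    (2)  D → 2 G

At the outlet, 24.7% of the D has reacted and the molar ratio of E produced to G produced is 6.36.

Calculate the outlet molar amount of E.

Conversion of D: D consumed = 0.247 × 514 = 127 mol = 1ξ₁ + 1ξ₂.
Selectivity: 1ξ₁ / (2ξ₂) = 6.36 → ξ₁ = 12.72 ξ₂.
Substitute: (1·12.72 + 1) ξ₂ = 127 → ξ₂ = 9.253 mol, ξ₁ = 117.7 mol.
Outlet amounts (n = n₀ + Σ ν·ξ):
  D: 514 − 1(117.7) − 1(9.253) = 387
  E: 0 + 1(117.7) = 117.7
  G: 0 + 2(9.253) = 18.51

118 mol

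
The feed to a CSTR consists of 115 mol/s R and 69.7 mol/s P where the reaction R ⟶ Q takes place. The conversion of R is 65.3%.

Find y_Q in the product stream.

0.407

R reacted = 0.653 × 115 = 75.09 mol/s; ν_R = −1, so ξ = 75.09/1 = 75.09 mol/s.
Outlet amounts (n = n₀ + ν ξ):
  R: 115 − 1(75.09) = 39.91
  Q: 0 + 1(75.09) = 75.09
  P: 69.7 (inert)
Total out = 184.7 mol/s; y_Q = 75.09 / 184.7 = 0.4066.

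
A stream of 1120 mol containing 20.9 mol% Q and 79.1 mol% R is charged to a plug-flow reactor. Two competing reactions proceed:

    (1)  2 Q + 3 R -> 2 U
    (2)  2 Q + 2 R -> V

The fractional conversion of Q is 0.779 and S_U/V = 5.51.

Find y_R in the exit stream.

0.752

Conversion of Q: Q consumed = 0.779 × 234.1 = 182.3 mol = 2ξ₁ + 2ξ₂.
Selectivity: 2ξ₁ / (1ξ₂) = 5.51 → ξ₁ = 2.755 ξ₂.
Substitute: (2·2.755 + 2) ξ₂ = 182.3 → ξ₂ = 24.28 mol, ξ₁ = 66.89 mol.
Outlet amounts (n = n₀ + Σ ν·ξ):
  Q: 234.1 − 2(66.89) − 2(24.28) = 51.73
  R: 885.9 − 3(66.89) − 2(24.28) = 636.7
  U: 0 + 2(66.89) = 133.8
  V: 0 + 1(24.28) = 24.28
Total out = 846.5 mol; y_R = 636.7 / 846.5 = 0.7522.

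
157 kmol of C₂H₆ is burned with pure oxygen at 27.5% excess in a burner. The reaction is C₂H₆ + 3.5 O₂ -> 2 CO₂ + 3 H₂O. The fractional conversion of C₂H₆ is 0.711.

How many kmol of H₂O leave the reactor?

Stoichiometric O₂ = 3.5 × 157 = 549.5 kmol; O₂ fed = 549.5 × 1.275 = 700.6 kmol.
Fuel reacted = 0.711 × 157 → ξ = 111.6 kmol.
Outlet (n = n₀ + ν ξ):
  C₂H₆: 157 − 1(111.6) = 45.37
  O₂: 700.6 − 3.5(111.6) = 309.9
  CO₂: 0 + 2(111.6) = 223.3
  H₂O: 0 + 3(111.6) = 334.9

335 kmol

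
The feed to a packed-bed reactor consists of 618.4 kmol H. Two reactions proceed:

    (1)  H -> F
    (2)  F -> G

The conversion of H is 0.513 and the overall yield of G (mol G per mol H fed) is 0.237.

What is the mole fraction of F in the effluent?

Conversion of H: H consumed = 1ξ₁ = 0.513 × 618.4 → ξ₁ = 317.2 kmol.
Yield of G: 1ξ₂ / 618.4 = 0.237 → ξ₂ = 146.6 kmol.
Outlet amounts (n = n₀ + Σ ν·ξ):
  H: 618.4 − 1(317.2) = 301.2
  F: 0 + 1(317.2) − 1(146.6) = 170.7
  G: 0 + 1(146.6) = 146.6
Total out = 618.4 kmol; y_F = 170.7 / 618.4 = 0.276.

0.276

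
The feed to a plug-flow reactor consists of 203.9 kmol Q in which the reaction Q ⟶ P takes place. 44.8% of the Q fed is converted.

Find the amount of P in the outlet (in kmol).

Q reacted = 0.448 × 203.9 = 91.35 kmol; ν_Q = −1, so ξ = 91.35/1 = 91.35 kmol.
Outlet amounts (n = n₀ + ν ξ):
  Q: 203.9 − 1(91.35) = 112.6
  P: 0 + 1(91.35) = 91.35

91.3 kmol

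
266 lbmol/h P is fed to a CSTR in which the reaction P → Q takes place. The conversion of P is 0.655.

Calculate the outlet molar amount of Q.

174 lbmol/h

P reacted = 0.655 × 266 = 174.2 lbmol/h; ν_P = −1, so ξ = 174.2/1 = 174.2 lbmol/h.
Outlet amounts (n = n₀ + ν ξ):
  P: 266 − 1(174.2) = 91.77
  Q: 0 + 1(174.2) = 174.2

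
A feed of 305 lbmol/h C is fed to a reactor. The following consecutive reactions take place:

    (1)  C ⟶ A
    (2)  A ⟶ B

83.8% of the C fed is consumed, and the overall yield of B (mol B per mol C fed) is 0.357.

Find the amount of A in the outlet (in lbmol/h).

Conversion of C: C consumed = 1ξ₁ = 0.838 × 305 → ξ₁ = 255.6 lbmol/h.
Yield of B: 1ξ₂ / 305 = 0.357 → ξ₂ = 108.9 lbmol/h.
Outlet amounts (n = n₀ + Σ ν·ξ):
  C: 305 − 1(255.6) = 49.41
  A: 0 + 1(255.6) − 1(108.9) = 146.7
  B: 0 + 1(108.9) = 108.9

147 lbmol/h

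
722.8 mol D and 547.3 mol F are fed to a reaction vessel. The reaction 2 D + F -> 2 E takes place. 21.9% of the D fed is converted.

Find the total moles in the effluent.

D reacted = 0.219 × 722.8 = 158.3 mol; ν_D = −2, so ξ = 158.3/2 = 79.15 mol.
Outlet amounts (n = n₀ + ν ξ):
  D: 722.8 − 2(79.15) = 564.5
  F: 547.3 − 1(79.15) = 468.2
  E: 0 + 2(79.15) = 158.3
Total out = 564.5 + 468.2 + 158.3 = 1191 mol.

1190 mol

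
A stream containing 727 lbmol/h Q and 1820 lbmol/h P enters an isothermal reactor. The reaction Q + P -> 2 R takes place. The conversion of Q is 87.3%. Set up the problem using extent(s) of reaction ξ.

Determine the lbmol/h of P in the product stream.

Q reacted = 0.873 × 727 = 634.7 lbmol/h; ν_Q = −1, so ξ = 634.7/1 = 634.7 lbmol/h.
Outlet amounts (n = n₀ + ν ξ):
  Q: 727 − 1(634.7) = 92.33
  P: 1820 − 1(634.7) = 1185
  R: 0 + 2(634.7) = 1269

1190 lbmol/h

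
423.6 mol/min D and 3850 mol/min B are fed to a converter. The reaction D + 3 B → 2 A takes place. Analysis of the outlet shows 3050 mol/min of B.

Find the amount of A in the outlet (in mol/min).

533 mol/min

For B: n = n₀ − 3ξ → 3050 = 3850 − 3ξ, giving ξ = 266.7 mol/min.
Outlet amounts (n = n₀ + ν ξ):
  D: 423.6 − 1(266.7) = 156.9
  B: 3850 − 3(266.7) = 3050
  A: 0 + 2(266.7) = 533.3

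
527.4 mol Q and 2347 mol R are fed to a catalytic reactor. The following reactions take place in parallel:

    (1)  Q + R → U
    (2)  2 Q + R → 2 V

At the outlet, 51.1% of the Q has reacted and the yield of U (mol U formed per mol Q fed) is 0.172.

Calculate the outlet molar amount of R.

2170 mol

Yield of U: 1ξ₁ / 527.4 = 0.172 → ξ₁ = 90.71 mol.
Conversion of Q: 1ξ₁ + 2ξ₂ = 0.511 × 527.4 = 269.5 → ξ₂ = 89.39 mol.
Outlet amounts (n = n₀ + Σ ν·ξ):
  Q: 527.4 − 1(90.71) − 2(89.39) = 257.9
  R: 2347 − 1(90.71) − 1(89.39) = 2167
  U: 0 + 1(90.71) = 90.71
  V: 0 + 2(89.39) = 178.8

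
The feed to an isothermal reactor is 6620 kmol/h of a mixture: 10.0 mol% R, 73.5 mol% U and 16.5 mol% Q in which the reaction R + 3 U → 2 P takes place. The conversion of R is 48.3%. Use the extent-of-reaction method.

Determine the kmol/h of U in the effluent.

3910 kmol/h

R reacted = 0.483 × 662 = 319.7 kmol/h; ν_R = −1, so ξ = 319.7/1 = 319.7 kmol/h.
Outlet amounts (n = n₀ + ν ξ):
  R: 662 − 1(319.7) = 342.3
  U: 4866 − 3(319.7) = 3906
  P: 0 + 2(319.7) = 639.5
  Q: 1092 (inert)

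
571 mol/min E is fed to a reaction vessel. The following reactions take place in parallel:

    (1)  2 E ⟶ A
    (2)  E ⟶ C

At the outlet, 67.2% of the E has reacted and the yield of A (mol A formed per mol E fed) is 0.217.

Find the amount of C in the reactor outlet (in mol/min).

Yield of A: 1ξ₁ / 571 = 0.217 → ξ₁ = 123.9 mol/min.
Conversion of E: 2ξ₁ + 1ξ₂ = 0.672 × 571 = 383.7 → ξ₂ = 135.9 mol/min.
Outlet amounts (n = n₀ + Σ ν·ξ):
  E: 571 − 2(123.9) − 1(135.9) = 187.3
  A: 0 + 1(123.9) = 123.9
  C: 0 + 1(135.9) = 135.9

136 mol/min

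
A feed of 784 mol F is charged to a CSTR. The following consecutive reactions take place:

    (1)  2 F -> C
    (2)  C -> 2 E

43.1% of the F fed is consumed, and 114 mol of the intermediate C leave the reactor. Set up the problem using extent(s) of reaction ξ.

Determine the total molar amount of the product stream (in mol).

Conversion of F: F consumed = 2ξ₁ = 0.431 × 784 → ξ₁ = 169 mol.
C balance: n_C = 0 + 1ξ₁ − 1ξ₂ = 114 → ξ₂ = (1·169 − 114)/1 = 54.95 mol.
Outlet amounts (n = n₀ + Σ ν·ξ):
  F: 784 − 2(169) = 446.1
  C: 0 + 1(169) − 1(54.95) = 114
  E: 0 + 2(54.95) = 109.9
Total out = 446.1 + 114 + 109.9 = 670 mol.

670 mol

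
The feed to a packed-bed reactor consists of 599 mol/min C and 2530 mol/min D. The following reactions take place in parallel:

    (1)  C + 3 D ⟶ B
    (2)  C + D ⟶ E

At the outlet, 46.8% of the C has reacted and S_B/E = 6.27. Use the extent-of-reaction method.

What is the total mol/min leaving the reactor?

2370 mol/min

Conversion of C: C consumed = 0.468 × 599 = 280.3 mol/min = 1ξ₁ + 1ξ₂.
Selectivity: 1ξ₁ / (1ξ₂) = 6.27 → ξ₁ = 6.27 ξ₂.
Substitute: (1·6.27 + 1) ξ₂ = 280.3 → ξ₂ = 38.56 mol/min, ξ₁ = 241.8 mol/min.
Outlet amounts (n = n₀ + Σ ν·ξ):
  C: 599 − 1(241.8) − 1(38.56) = 318.7
  D: 2530 − 3(241.8) − 1(38.56) = 1766
  B: 0 + 1(241.8) = 241.8
  E: 0 + 1(38.56) = 38.56
Total out = 318.7 + 1766 + 241.8 + 38.56 = 2365 mol/min.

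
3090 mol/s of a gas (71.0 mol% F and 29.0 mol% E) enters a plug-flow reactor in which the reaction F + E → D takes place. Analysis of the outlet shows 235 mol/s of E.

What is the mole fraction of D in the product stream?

0.272

For E: n = n₀ − 1ξ → 235 = 896.1 − 1ξ, giving ξ = 661.1 mol/s.
Outlet amounts (n = n₀ + ν ξ):
  F: 2194 − 1(661.1) = 1533
  E: 896.1 − 1(661.1) = 235
  D: 0 + 1(661.1) = 661.1
Total out = 2429 mol/s; y_D = 661.1 / 2429 = 0.2722.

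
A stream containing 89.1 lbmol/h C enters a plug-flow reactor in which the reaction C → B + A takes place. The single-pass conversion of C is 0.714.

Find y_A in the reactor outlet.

C reacted = 0.714 × 89.1 = 63.62 lbmol/h; ν_C = −1, so ξ = 63.62/1 = 63.62 lbmol/h.
Outlet amounts (n = n₀ + ν ξ):
  C: 89.1 − 1(63.62) = 25.48
  B: 0 + 1(63.62) = 63.62
  A: 0 + 1(63.62) = 63.62
Total out = 152.7 lbmol/h; y_A = 63.62 / 152.7 = 0.4166.

0.417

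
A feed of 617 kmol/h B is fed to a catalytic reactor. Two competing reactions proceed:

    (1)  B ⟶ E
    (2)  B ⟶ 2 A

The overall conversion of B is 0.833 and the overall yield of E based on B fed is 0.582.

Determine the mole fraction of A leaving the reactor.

0.401

Yield of E: 1ξ₁ / 617 = 0.582 → ξ₁ = 359.1 kmol/h.
Conversion of B: 1ξ₁ + 1ξ₂ = 0.833 × 617 = 514 → ξ₂ = 154.9 kmol/h.
Outlet amounts (n = n₀ + Σ ν·ξ):
  B: 617 − 1(359.1) − 1(154.9) = 103
  E: 0 + 1(359.1) = 359.1
  A: 0 + 2(154.9) = 309.7
Total out = 771.9 kmol/h; y_A = 309.7 / 771.9 = 0.4013.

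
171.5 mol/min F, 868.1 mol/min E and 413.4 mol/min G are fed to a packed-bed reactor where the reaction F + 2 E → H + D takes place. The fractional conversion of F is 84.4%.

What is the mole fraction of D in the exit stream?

F reacted = 0.844 × 171.5 = 144.7 mol/min; ν_F = −1, so ξ = 144.7/1 = 144.7 mol/min.
Outlet amounts (n = n₀ + ν ξ):
  F: 171.5 − 1(144.7) = 26.75
  E: 868.1 − 2(144.7) = 578.6
  H: 0 + 1(144.7) = 144.7
  D: 0 + 1(144.7) = 144.7
  G: 413.4 (inert)
Total out = 1308 mol/min; y_D = 144.7 / 1308 = 0.1106.

0.111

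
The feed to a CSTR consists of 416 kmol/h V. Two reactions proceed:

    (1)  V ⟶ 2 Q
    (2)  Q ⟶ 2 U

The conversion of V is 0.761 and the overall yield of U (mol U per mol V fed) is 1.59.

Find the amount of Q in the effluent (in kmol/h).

Conversion of V: V consumed = 1ξ₁ = 0.761 × 416 → ξ₁ = 316.6 kmol/h.
Yield of U: 2ξ₂ / 416 = 1.59 → ξ₂ = 330.7 kmol/h.
Outlet amounts (n = n₀ + Σ ν·ξ):
  V: 416 − 1(316.6) = 99.42
  Q: 0 + 2(316.6) − 1(330.7) = 302.4
  U: 0 + 2(330.7) = 661.4

302 kmol/h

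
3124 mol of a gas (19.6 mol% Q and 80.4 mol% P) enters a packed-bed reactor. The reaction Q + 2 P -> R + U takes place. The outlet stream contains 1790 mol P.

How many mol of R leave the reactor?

361 mol

For P: n = n₀ − 2ξ → 1790 = 2512 − 2ξ, giving ξ = 360.8 mol.
Outlet amounts (n = n₀ + ν ξ):
  Q: 612.3 − 1(360.8) = 251.5
  P: 2512 − 2(360.8) = 1790
  R: 0 + 1(360.8) = 360.8
  U: 0 + 1(360.8) = 360.8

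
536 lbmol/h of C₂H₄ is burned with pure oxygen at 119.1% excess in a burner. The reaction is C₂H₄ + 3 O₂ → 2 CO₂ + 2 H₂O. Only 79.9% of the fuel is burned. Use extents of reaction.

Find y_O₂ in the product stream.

0.551

Stoichiometric O₂ = 3 × 536 = 1608 lbmol/h; O₂ fed = 1608 × 2.191 = 3523 lbmol/h.
Fuel reacted = 0.799 × 536 → ξ = 428.3 lbmol/h.
Outlet (n = n₀ + ν ξ):
  C₂H₄: 536 − 1(428.3) = 107.7
  O₂: 3523 − 3(428.3) = 2238
  CO₂: 0 + 2(428.3) = 856.5
  H₂O: 0 + 2(428.3) = 856.5
Total out = 4059 lbmol/h; y_O₂ = 2238 / 4059 = 0.5514.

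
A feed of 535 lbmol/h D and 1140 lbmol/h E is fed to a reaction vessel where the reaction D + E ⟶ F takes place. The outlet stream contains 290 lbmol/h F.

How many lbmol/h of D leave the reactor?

245 lbmol/h

For F: n = n₀ + 1ξ → 290 = 0 + 1ξ, giving ξ = 290 lbmol/h.
Outlet amounts (n = n₀ + ν ξ):
  D: 535 − 1(290) = 245
  E: 1140 − 1(290) = 850
  F: 0 + 1(290) = 290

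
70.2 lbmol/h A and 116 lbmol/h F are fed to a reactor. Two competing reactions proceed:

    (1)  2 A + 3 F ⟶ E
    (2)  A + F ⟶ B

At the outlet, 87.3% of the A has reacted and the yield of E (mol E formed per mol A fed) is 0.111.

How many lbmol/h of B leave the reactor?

45.7 lbmol/h

Yield of E: 1ξ₁ / 70.2 = 0.111 → ξ₁ = 7.792 lbmol/h.
Conversion of A: 2ξ₁ + 1ξ₂ = 0.873 × 70.2 = 61.28 → ξ₂ = 45.7 lbmol/h.
Outlet amounts (n = n₀ + Σ ν·ξ):
  A: 70.2 − 2(7.792) − 1(45.7) = 8.915
  F: 116 − 3(7.792) − 1(45.7) = 46.92
  E: 0 + 1(7.792) = 7.792
  B: 0 + 1(45.7) = 45.7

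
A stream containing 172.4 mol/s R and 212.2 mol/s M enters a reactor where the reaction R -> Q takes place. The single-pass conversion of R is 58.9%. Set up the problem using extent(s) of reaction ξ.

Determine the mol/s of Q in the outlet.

102 mol/s

R reacted = 0.589 × 172.4 = 101.5 mol/s; ν_R = −1, so ξ = 101.5/1 = 101.5 mol/s.
Outlet amounts (n = n₀ + ν ξ):
  R: 172.4 − 1(101.5) = 70.86
  Q: 0 + 1(101.5) = 101.5
  M: 212.2 (inert)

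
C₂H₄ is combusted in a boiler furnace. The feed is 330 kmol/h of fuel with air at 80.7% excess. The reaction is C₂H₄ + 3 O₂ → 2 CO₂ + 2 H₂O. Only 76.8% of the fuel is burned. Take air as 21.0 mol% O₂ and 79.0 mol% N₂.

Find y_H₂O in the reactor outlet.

Stoichiometric O₂ = 3 × 330 = 990 kmol/h; O₂ fed = 990 × 1.807 = 1789 kmol/h.
N₂ fed = 1789 × 79/21 = 6730 kmol/h.
Fuel reacted = 0.768 × 330 → ξ = 253.4 kmol/h.
Outlet (n = n₀ + ν ξ):
  C₂H₄: 330 − 1(253.4) = 76.56
  O₂: 1789 − 3(253.4) = 1029
  N₂: 6730 (inert)
  CO₂: 0 + 2(253.4) = 506.9
  H₂O: 0 + 2(253.4) = 506.9
Total out = 8849 kmol/h; y_H₂O = 506.9 / 8849 = 0.05728.

0.0573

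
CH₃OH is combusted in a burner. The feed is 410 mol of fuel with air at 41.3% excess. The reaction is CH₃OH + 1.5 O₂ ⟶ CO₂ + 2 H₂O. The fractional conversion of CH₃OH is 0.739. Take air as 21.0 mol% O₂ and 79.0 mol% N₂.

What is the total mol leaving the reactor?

4700 mol

Stoichiometric O₂ = 1.5 × 410 = 615 mol; O₂ fed = 615 × 1.413 = 869 mol.
N₂ fed = 869 × 79/21 = 3269 mol.
Fuel reacted = 0.739 × 410 → ξ = 303 mol.
Outlet (n = n₀ + ν ξ):
  CH₃OH: 410 − 1(303) = 107
  O₂: 869 − 1.5(303) = 414.5
  N₂: 3269 (inert)
  CO₂: 0 + 1(303) = 303
  H₂O: 0 + 2(303) = 606
Total out = 107 + 414.5 + 3269 + 303 + 606 = 4700 mol.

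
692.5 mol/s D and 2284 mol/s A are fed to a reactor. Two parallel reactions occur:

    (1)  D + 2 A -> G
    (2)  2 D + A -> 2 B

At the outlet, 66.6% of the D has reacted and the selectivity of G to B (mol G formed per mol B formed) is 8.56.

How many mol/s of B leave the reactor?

Conversion of D: D consumed = 0.666 × 692.5 = 461.2 mol/s = 1ξ₁ + 2ξ₂.
Selectivity: 1ξ₁ / (2ξ₂) = 8.56 → ξ₁ = 17.12 ξ₂.
Substitute: (1·17.12 + 2) ξ₂ = 461.2 → ξ₂ = 24.12 mol/s, ξ₁ = 413 mol/s.
Outlet amounts (n = n₀ + Σ ν·ξ):
  D: 692.5 − 1(413) − 2(24.12) = 231.3
  A: 2284 − 2(413) − 1(24.12) = 1434
  G: 0 + 1(413) = 413
  B: 0 + 2(24.12) = 48.24

48.2 mol/s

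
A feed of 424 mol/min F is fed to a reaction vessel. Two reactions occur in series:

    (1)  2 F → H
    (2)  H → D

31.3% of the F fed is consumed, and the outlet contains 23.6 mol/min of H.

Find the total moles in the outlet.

358 mol/min

Conversion of F: F consumed = 2ξ₁ = 0.313 × 424 → ξ₁ = 66.36 mol/min.
H balance: n_H = 0 + 1ξ₁ − 1ξ₂ = 23.6 → ξ₂ = (1·66.36 − 23.6)/1 = 42.76 mol/min.
Outlet amounts (n = n₀ + Σ ν·ξ):
  F: 424 − 2(66.36) = 291.3
  H: 0 + 1(66.36) − 1(42.76) = 23.6
  D: 0 + 1(42.76) = 42.76
Total out = 291.3 + 23.6 + 42.76 = 357.6 mol/min.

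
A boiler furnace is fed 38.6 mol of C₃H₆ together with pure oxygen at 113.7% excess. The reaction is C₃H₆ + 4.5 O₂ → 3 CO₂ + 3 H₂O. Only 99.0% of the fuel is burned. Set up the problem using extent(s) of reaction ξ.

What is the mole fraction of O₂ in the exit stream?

0.465

Stoichiometric O₂ = 4.5 × 38.6 = 173.7 mol; O₂ fed = 173.7 × 2.137 = 371.2 mol.
Fuel reacted = 0.99 × 38.6 → ξ = 38.21 mol.
Outlet (n = n₀ + ν ξ):
  C₃H₆: 38.6 − 1(38.21) = 0.386
  O₂: 371.2 − 4.5(38.21) = 199.2
  CO₂: 0 + 3(38.21) = 114.6
  H₂O: 0 + 3(38.21) = 114.6
Total out = 428.9 mol; y_O₂ = 199.2 / 428.9 = 0.4645.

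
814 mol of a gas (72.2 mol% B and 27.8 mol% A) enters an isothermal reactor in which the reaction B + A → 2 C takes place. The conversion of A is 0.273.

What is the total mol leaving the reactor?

A reacted = 0.273 × 226.3 = 61.78 mol; ν_A = −1, so ξ = 61.78/1 = 61.78 mol.
Outlet amounts (n = n₀ + ν ξ):
  B: 587.7 − 1(61.78) = 525.9
  A: 226.3 − 1(61.78) = 164.5
  C: 0 + 2(61.78) = 123.6
Total out = 525.9 + 164.5 + 123.6 = 814 mol.

814 mol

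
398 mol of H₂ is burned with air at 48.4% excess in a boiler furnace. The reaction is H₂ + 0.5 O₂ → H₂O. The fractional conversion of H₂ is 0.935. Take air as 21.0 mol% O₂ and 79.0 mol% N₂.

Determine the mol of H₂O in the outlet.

Stoichiometric O₂ = 0.5 × 398 = 199 mol; O₂ fed = 199 × 1.484 = 295.3 mol.
N₂ fed = 295.3 × 79/21 = 1111 mol.
Fuel reacted = 0.935 × 398 → ξ = 372.1 mol.
Outlet (n = n₀ + ν ξ):
  H₂: 398 − 1(372.1) = 25.87
  O₂: 295.3 − 0.5(372.1) = 109.3
  N₂: 1111 (inert)
  H₂O: 0 + 1(372.1) = 372.1

372 mol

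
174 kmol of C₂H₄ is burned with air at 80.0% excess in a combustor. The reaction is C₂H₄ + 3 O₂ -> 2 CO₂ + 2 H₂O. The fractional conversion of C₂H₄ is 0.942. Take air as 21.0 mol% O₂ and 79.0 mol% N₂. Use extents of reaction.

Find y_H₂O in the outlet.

0.0705

Stoichiometric O₂ = 3 × 174 = 522 kmol; O₂ fed = 522 × 1.800 = 939.6 kmol.
N₂ fed = 939.6 × 79/21 = 3535 kmol.
Fuel reacted = 0.942 × 174 → ξ = 163.9 kmol.
Outlet (n = n₀ + ν ξ):
  C₂H₄: 174 − 1(163.9) = 10.09
  O₂: 939.6 − 3(163.9) = 447.9
  N₂: 3535 (inert)
  CO₂: 0 + 2(163.9) = 327.8
  H₂O: 0 + 2(163.9) = 327.8
Total out = 4648 kmol; y_H₂O = 327.8 / 4648 = 0.07052.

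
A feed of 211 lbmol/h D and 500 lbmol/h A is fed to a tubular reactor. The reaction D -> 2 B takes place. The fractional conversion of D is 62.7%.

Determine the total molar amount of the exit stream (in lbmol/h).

843 lbmol/h

D reacted = 0.627 × 211 = 132.3 lbmol/h; ν_D = −1, so ξ = 132.3/1 = 132.3 lbmol/h.
Outlet amounts (n = n₀ + ν ξ):
  D: 211 − 1(132.3) = 78.7
  B: 0 + 2(132.3) = 264.6
  A: 500 (inert)
Total out = 78.7 + 264.6 + 500 = 843.3 lbmol/h.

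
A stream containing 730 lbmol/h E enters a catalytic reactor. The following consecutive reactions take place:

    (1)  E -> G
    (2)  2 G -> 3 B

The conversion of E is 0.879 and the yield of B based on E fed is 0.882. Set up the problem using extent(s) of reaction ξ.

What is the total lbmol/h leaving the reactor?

945 lbmol/h

Conversion of E: E consumed = 1ξ₁ = 0.879 × 730 → ξ₁ = 641.7 lbmol/h.
Yield of B: 3ξ₂ / 730 = 0.882 → ξ₂ = 214.6 lbmol/h.
Outlet amounts (n = n₀ + Σ ν·ξ):
  E: 730 − 1(641.7) = 88.33
  G: 0 + 1(641.7) − 2(214.6) = 212.4
  B: 0 + 3(214.6) = 643.9
Total out = 88.33 + 212.4 + 643.9 = 944.6 lbmol/h.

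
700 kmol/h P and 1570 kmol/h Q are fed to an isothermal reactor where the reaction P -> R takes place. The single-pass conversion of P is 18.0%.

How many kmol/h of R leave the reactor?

P reacted = 0.18 × 700 = 126 kmol/h; ν_P = −1, so ξ = 126/1 = 126 kmol/h.
Outlet amounts (n = n₀ + ν ξ):
  P: 700 − 1(126) = 574
  R: 0 + 1(126) = 126
  Q: 1570 (inert)

126 kmol/h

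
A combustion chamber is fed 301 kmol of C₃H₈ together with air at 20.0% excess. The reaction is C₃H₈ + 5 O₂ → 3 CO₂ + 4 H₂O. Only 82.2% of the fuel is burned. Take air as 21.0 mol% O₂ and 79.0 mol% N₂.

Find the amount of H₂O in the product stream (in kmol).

990 kmol

Stoichiometric O₂ = 5 × 301 = 1505 kmol; O₂ fed = 1505 × 1.200 = 1806 kmol.
N₂ fed = 1806 × 79/21 = 6794 kmol.
Fuel reacted = 0.822 × 301 → ξ = 247.4 kmol.
Outlet (n = n₀ + ν ξ):
  C₃H₈: 301 − 1(247.4) = 53.58
  O₂: 1806 − 5(247.4) = 568.9
  N₂: 6794 (inert)
  CO₂: 0 + 3(247.4) = 742.3
  H₂O: 0 + 4(247.4) = 989.7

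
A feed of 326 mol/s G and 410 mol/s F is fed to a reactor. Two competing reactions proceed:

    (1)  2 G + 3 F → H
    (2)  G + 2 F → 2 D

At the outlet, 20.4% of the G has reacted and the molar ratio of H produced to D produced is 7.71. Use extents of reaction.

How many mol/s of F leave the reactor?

309 mol/s

Conversion of G: G consumed = 0.204 × 326 = 66.5 mol/s = 2ξ₁ + 1ξ₂.
Selectivity: 1ξ₁ / (2ξ₂) = 7.71 → ξ₁ = 15.42 ξ₂.
Substitute: (2·15.42 + 1) ξ₂ = 66.5 → ξ₂ = 2.089 mol/s, ξ₁ = 32.21 mol/s.
Outlet amounts (n = n₀ + Σ ν·ξ):
  G: 326 − 2(32.21) − 1(2.089) = 259.5
  F: 410 − 3(32.21) − 2(2.089) = 309.2
  H: 0 + 1(32.21) = 32.21
  D: 0 + 2(2.089) = 4.177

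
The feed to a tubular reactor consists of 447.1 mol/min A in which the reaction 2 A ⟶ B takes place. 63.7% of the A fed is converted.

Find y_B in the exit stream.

0.467

A reacted = 0.637 × 447.1 = 284.8 mol/min; ν_A = −2, so ξ = 284.8/2 = 142.4 mol/min.
Outlet amounts (n = n₀ + ν ξ):
  A: 447.1 − 2(142.4) = 162.3
  B: 0 + 1(142.4) = 142.4
Total out = 304.7 mol/min; y_B = 142.4 / 304.7 = 0.4674.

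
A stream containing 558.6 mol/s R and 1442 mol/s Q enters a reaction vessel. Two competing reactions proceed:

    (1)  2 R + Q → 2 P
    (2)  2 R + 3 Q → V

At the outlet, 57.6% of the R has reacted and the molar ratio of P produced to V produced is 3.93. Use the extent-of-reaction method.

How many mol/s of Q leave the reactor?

1170 mol/s

Conversion of R: R consumed = 0.576 × 558.6 = 321.8 mol/s = 2ξ₁ + 2ξ₂.
Selectivity: 2ξ₁ / (1ξ₂) = 3.93 → ξ₁ = 1.965 ξ₂.
Substitute: (2·1.965 + 2) ξ₂ = 321.8 → ξ₂ = 54.26 mol/s, ξ₁ = 106.6 mol/s.
Outlet amounts (n = n₀ + Σ ν·ξ):
  R: 558.6 − 2(106.6) − 2(54.26) = 236.8
  Q: 1442 − 1(106.6) − 3(54.26) = 1173
  P: 0 + 2(106.6) = 213.2
  V: 0 + 1(54.26) = 54.26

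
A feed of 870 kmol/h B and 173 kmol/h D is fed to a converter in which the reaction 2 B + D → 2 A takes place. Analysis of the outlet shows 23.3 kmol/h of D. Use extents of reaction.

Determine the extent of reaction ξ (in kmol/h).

For D: n = n₀ − 1ξ → 23.3 = 173 − 1ξ, giving ξ = 149.7 kmol/h.
Outlet amounts (n = n₀ + ν ξ):
  B: 870 − 2(149.7) = 570.6
  D: 173 − 1(149.7) = 23.3
  A: 0 + 2(149.7) = 299.4

ξ = 150 kmol/h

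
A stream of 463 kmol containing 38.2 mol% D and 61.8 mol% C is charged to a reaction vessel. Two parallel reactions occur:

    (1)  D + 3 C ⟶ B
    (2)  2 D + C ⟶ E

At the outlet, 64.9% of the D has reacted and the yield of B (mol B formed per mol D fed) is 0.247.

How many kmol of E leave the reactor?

35.6 kmol

Yield of B: 1ξ₁ / 176.9 = 0.247 → ξ₁ = 43.69 kmol.
Conversion of D: 1ξ₁ + 2ξ₂ = 0.649 × 176.9 = 114.8 → ξ₂ = 35.55 kmol.
Outlet amounts (n = n₀ + Σ ν·ξ):
  D: 176.9 − 1(43.69) − 2(35.55) = 62.08
  C: 286.1 − 3(43.69) − 1(35.55) = 119.5
  B: 0 + 1(43.69) = 43.69
  E: 0 + 1(35.55) = 35.55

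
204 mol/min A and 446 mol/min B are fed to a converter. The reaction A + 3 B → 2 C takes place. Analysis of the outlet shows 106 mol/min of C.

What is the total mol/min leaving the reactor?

544 mol/min

For C: n = n₀ + 2ξ → 106 = 0 + 2ξ, giving ξ = 53 mol/min.
Outlet amounts (n = n₀ + ν ξ):
  A: 204 − 1(53) = 151
  B: 446 − 3(53) = 287
  C: 0 + 2(53) = 106
Total out = 151 + 287 + 106 = 544 mol/min.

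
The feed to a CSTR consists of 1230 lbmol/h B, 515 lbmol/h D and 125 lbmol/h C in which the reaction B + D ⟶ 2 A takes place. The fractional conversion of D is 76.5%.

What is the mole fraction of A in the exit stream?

0.421

D reacted = 0.765 × 515 = 394 lbmol/h; ν_D = −1, so ξ = 394/1 = 394 lbmol/h.
Outlet amounts (n = n₀ + ν ξ):
  B: 1230 − 1(394) = 836
  D: 515 − 1(394) = 121
  A: 0 + 2(394) = 788
  C: 125 (inert)
Total out = 1870 lbmol/h; y_A = 788 / 1870 = 0.4214.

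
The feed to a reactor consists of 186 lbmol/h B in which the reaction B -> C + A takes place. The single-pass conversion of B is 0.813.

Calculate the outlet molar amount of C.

151 lbmol/h

B reacted = 0.813 × 186 = 151.2 lbmol/h; ν_B = −1, so ξ = 151.2/1 = 151.2 lbmol/h.
Outlet amounts (n = n₀ + ν ξ):
  B: 186 − 1(151.2) = 34.78
  C: 0 + 1(151.2) = 151.2
  A: 0 + 1(151.2) = 151.2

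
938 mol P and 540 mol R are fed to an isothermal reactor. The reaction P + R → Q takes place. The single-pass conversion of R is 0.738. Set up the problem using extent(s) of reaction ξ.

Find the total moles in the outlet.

1080 mol

R reacted = 0.738 × 540 = 398.5 mol; ν_R = −1, so ξ = 398.5/1 = 398.5 mol.
Outlet amounts (n = n₀ + ν ξ):
  P: 938 − 1(398.5) = 539.5
  R: 540 − 1(398.5) = 141.5
  Q: 0 + 1(398.5) = 398.5
Total out = 539.5 + 141.5 + 398.5 = 1079 mol.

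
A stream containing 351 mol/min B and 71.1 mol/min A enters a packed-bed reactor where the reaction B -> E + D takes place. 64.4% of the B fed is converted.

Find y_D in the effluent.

0.349

B reacted = 0.644 × 351 = 226 mol/min; ν_B = −1, so ξ = 226/1 = 226 mol/min.
Outlet amounts (n = n₀ + ν ξ):
  B: 351 − 1(226) = 125
  E: 0 + 1(226) = 226
  D: 0 + 1(226) = 226
  A: 71.1 (inert)
Total out = 648.1 mol/min; y_D = 226 / 648.1 = 0.3488.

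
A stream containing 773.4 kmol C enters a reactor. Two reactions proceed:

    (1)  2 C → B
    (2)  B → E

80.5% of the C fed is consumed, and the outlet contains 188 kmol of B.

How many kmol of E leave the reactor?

123 kmol

Conversion of C: C consumed = 2ξ₁ = 0.805 × 773.4 → ξ₁ = 311.3 kmol.
B balance: n_B = 0 + 1ξ₁ − 1ξ₂ = 188 → ξ₂ = (1·311.3 − 188)/1 = 123.3 kmol.
Outlet amounts (n = n₀ + Σ ν·ξ):
  C: 773.4 − 2(311.3) = 150.8
  B: 0 + 1(311.3) − 1(123.3) = 188
  E: 0 + 1(123.3) = 123.3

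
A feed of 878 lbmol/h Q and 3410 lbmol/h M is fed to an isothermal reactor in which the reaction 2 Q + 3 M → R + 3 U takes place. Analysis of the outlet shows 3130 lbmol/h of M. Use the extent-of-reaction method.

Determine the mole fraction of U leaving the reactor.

0.0668

For M: n = n₀ − 3ξ → 3130 = 3410 − 3ξ, giving ξ = 93.33 lbmol/h.
Outlet amounts (n = n₀ + ν ξ):
  Q: 878 − 2(93.33) = 691.3
  M: 3410 − 3(93.33) = 3130
  R: 0 + 1(93.33) = 93.33
  U: 0 + 3(93.33) = 280
Total out = 4195 lbmol/h; y_U = 280 / 4195 = 0.06675.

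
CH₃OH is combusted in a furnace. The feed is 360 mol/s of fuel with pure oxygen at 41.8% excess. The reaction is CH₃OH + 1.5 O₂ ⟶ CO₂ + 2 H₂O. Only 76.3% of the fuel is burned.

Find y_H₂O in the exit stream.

0.435

Stoichiometric O₂ = 1.5 × 360 = 540 mol/s; O₂ fed = 540 × 1.418 = 765.7 mol/s.
Fuel reacted = 0.763 × 360 → ξ = 274.7 mol/s.
Outlet (n = n₀ + ν ξ):
  CH₃OH: 360 − 1(274.7) = 85.32
  O₂: 765.7 − 1.5(274.7) = 353.7
  CO₂: 0 + 1(274.7) = 274.7
  H₂O: 0 + 2(274.7) = 549.4
Total out = 1263 mol/s; y_H₂O = 549.4 / 1263 = 0.4349.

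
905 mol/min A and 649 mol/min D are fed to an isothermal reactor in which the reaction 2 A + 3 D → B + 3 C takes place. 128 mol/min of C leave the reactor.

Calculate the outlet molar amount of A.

For C: n = n₀ + 3ξ → 128 = 0 + 3ξ, giving ξ = 42.67 mol/min.
Outlet amounts (n = n₀ + ν ξ):
  A: 905 − 2(42.67) = 819.7
  D: 649 − 3(42.67) = 521
  B: 0 + 1(42.67) = 42.67
  C: 0 + 3(42.67) = 128

820 mol/min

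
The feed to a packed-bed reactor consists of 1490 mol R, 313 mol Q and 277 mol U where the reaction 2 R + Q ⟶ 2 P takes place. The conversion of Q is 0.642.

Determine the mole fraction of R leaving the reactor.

0.579

Q reacted = 0.642 × 313 = 200.9 mol; ν_Q = −1, so ξ = 200.9/1 = 200.9 mol.
Outlet amounts (n = n₀ + ν ξ):
  R: 1490 − 2(200.9) = 1088
  Q: 313 − 1(200.9) = 112.1
  P: 0 + 2(200.9) = 401.9
  U: 277 (inert)
Total out = 1879 mol; y_R = 1088 / 1879 = 0.5791.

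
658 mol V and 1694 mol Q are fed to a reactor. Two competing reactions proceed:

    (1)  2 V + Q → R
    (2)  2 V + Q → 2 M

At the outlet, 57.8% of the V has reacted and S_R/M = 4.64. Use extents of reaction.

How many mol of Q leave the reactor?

Conversion of V: V consumed = 0.578 × 658 = 380.3 mol = 2ξ₁ + 2ξ₂.
Selectivity: 1ξ₁ / (2ξ₂) = 4.64 → ξ₁ = 9.28 ξ₂.
Substitute: (2·9.28 + 2) ξ₂ = 380.3 → ξ₂ = 18.5 mol, ξ₁ = 171.7 mol.
Outlet amounts (n = n₀ + Σ ν·ξ):
  V: 658 − 2(171.7) − 2(18.5) = 277.7
  Q: 1694 − 1(171.7) − 1(18.5) = 1504
  R: 0 + 1(171.7) = 171.7
  M: 0 + 2(18.5) = 37

1500 mol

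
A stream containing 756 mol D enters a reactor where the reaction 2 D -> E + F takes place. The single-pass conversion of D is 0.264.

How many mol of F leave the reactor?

D reacted = 0.264 × 756 = 199.6 mol; ν_D = −2, so ξ = 199.6/2 = 99.79 mol.
Outlet amounts (n = n₀ + ν ξ):
  D: 756 − 2(99.79) = 556.4
  E: 0 + 1(99.79) = 99.79
  F: 0 + 1(99.79) = 99.79

99.8 mol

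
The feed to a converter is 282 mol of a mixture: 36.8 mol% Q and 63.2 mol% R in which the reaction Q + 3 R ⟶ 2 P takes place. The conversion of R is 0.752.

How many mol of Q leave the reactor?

R reacted = 0.752 × 178.2 = 134 mol; ν_R = −3, so ξ = 134/3 = 44.67 mol.
Outlet amounts (n = n₀ + ν ξ):
  Q: 103.8 − 1(44.67) = 59.1
  R: 178.2 − 3(44.67) = 44.2
  P: 0 + 2(44.67) = 89.35

59.1 mol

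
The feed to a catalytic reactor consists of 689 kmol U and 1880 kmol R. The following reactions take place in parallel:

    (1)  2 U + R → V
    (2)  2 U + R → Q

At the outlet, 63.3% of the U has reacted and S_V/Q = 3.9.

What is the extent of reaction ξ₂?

Conversion of U: U consumed = 0.633 × 689 = 436.1 kmol = 2ξ₁ + 2ξ₂.
Selectivity: 1ξ₁ / (1ξ₂) = 3.9 → ξ₁ = 3.9 ξ₂.
Substitute: (2·3.9 + 2) ξ₂ = 436.1 → ξ₂ = 44.5 kmol, ξ₁ = 173.6 kmol.
Outlet amounts (n = n₀ + Σ ν·ξ):
  U: 689 − 2(173.6) − 2(44.5) = 252.9
  R: 1880 − 1(173.6) − 1(44.5) = 1662
  V: 0 + 1(173.6) = 173.6
  Q: 0 + 1(44.5) = 44.5

ξ₂ = 44.5 kmol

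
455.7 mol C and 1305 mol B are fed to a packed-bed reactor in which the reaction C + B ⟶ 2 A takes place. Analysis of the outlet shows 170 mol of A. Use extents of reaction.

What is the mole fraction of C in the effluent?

For A: n = n₀ + 2ξ → 170 = 0 + 2ξ, giving ξ = 85 mol.
Outlet amounts (n = n₀ + ν ξ):
  C: 455.7 − 1(85) = 370.7
  B: 1305 − 1(85) = 1220
  A: 0 + 2(85) = 170
Total out = 1761 mol; y_C = 370.7 / 1761 = 0.2105.

0.211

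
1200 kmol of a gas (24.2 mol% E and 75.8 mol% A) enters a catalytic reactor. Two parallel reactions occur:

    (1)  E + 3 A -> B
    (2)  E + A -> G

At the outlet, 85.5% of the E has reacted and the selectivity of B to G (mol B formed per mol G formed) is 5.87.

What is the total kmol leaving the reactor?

527 kmol

Conversion of E: E consumed = 0.855 × 290.4 = 248.3 kmol = 1ξ₁ + 1ξ₂.
Selectivity: 1ξ₁ / (1ξ₂) = 5.87 → ξ₁ = 5.87 ξ₂.
Substitute: (1·5.87 + 1) ξ₂ = 248.3 → ξ₂ = 36.14 kmol, ξ₁ = 212.2 kmol.
Outlet amounts (n = n₀ + Σ ν·ξ):
  E: 290.4 − 1(212.2) − 1(36.14) = 42.11
  A: 909.6 − 3(212.2) − 1(36.14) = 237
  B: 0 + 1(212.2) = 212.2
  G: 0 + 1(36.14) = 36.14
Total out = 42.11 + 237 + 212.2 + 36.14 = 527.4 kmol.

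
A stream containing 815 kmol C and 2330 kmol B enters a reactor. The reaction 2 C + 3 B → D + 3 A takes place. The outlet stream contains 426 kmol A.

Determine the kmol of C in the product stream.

For A: n = n₀ + 3ξ → 426 = 0 + 3ξ, giving ξ = 142 kmol.
Outlet amounts (n = n₀ + ν ξ):
  C: 815 − 2(142) = 531
  B: 2330 − 3(142) = 1904
  D: 0 + 1(142) = 142
  A: 0 + 3(142) = 426

531 kmol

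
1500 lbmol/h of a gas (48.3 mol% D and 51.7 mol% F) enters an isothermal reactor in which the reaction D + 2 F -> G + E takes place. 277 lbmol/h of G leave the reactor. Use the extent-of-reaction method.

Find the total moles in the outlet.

For G: n = n₀ + 1ξ → 277 = 0 + 1ξ, giving ξ = 277 lbmol/h.
Outlet amounts (n = n₀ + ν ξ):
  D: 724.5 − 1(277) = 447.5
  F: 775.5 − 2(277) = 221.5
  G: 0 + 1(277) = 277
  E: 0 + 1(277) = 277
Total out = 447.5 + 221.5 + 277 + 277 = 1223 lbmol/h.

1220 lbmol/h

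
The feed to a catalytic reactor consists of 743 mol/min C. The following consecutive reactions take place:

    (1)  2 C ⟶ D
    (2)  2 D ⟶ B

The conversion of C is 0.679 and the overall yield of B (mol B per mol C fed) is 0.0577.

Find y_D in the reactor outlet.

Conversion of C: C consumed = 2ξ₁ = 0.679 × 743 → ξ₁ = 252.2 mol/min.
Yield of B: 1ξ₂ / 743 = 0.0577 → ξ₂ = 42.87 mol/min.
Outlet amounts (n = n₀ + Σ ν·ξ):
  C: 743 − 2(252.2) = 238.5
  D: 0 + 1(252.2) − 2(42.87) = 166.5
  B: 0 + 1(42.87) = 42.87
Total out = 447.9 mol/min; y_D = 166.5 / 447.9 = 0.3718.

0.372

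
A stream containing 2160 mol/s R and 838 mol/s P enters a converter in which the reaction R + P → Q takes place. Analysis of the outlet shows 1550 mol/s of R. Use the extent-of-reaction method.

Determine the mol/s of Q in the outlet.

For R: n = n₀ − 1ξ → 1550 = 2160 − 1ξ, giving ξ = 610 mol/s.
Outlet amounts (n = n₀ + ν ξ):
  R: 2160 − 1(610) = 1550
  P: 838 − 1(610) = 228
  Q: 0 + 1(610) = 610

610 mol/s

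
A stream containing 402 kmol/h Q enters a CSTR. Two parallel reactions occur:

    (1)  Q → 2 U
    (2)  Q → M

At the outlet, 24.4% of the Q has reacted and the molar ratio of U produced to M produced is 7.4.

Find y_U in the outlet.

Conversion of Q: Q consumed = 0.244 × 402 = 98.09 kmol/h = 1ξ₁ + 1ξ₂.
Selectivity: 2ξ₁ / (1ξ₂) = 7.4 → ξ₁ = 3.7 ξ₂.
Substitute: (1·3.7 + 1) ξ₂ = 98.09 → ξ₂ = 20.87 kmol/h, ξ₁ = 77.22 kmol/h.
Outlet amounts (n = n₀ + Σ ν·ξ):
  Q: 402 − 1(77.22) − 1(20.87) = 303.9
  U: 0 + 2(77.22) = 154.4
  M: 0 + 1(20.87) = 20.87
Total out = 479.2 kmol/h; y_U = 154.4 / 479.2 = 0.3223.

0.322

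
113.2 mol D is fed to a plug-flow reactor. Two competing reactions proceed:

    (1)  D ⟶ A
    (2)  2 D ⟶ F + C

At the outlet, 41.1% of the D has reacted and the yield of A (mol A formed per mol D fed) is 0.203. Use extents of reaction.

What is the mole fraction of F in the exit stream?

0.104

Yield of A: 1ξ₁ / 113.2 = 0.203 → ξ₁ = 22.98 mol.
Conversion of D: 1ξ₁ + 2ξ₂ = 0.411 × 113.2 = 46.53 → ξ₂ = 11.77 mol.
Outlet amounts (n = n₀ + Σ ν·ξ):
  D: 113.2 − 1(22.98) − 2(11.77) = 66.67
  A: 0 + 1(22.98) = 22.98
  F: 0 + 1(11.77) = 11.77
  C: 0 + 1(11.77) = 11.77
Total out = 113.2 mol; y_F = 11.77 / 113.2 = 0.104.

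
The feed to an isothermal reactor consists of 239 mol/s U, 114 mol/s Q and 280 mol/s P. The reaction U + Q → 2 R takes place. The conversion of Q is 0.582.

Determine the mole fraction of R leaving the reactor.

Q reacted = 0.582 × 114 = 66.35 mol/s; ν_Q = −1, so ξ = 66.35/1 = 66.35 mol/s.
Outlet amounts (n = n₀ + ν ξ):
  U: 239 − 1(66.35) = 172.7
  Q: 114 − 1(66.35) = 47.65
  R: 0 + 2(66.35) = 132.7
  P: 280 (inert)
Total out = 633 mol/s; y_R = 132.7 / 633 = 0.2096.

0.21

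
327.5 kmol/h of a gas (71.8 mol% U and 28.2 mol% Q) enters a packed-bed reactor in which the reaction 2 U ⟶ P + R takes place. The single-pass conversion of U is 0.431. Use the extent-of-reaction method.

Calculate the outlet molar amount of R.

50.7 kmol/h

U reacted = 0.431 × 235.1 = 101.3 kmol/h; ν_U = −2, so ξ = 101.3/2 = 50.67 kmol/h.
Outlet amounts (n = n₀ + ν ξ):
  U: 235.1 − 2(50.67) = 133.8
  P: 0 + 1(50.67) = 50.67
  R: 0 + 1(50.67) = 50.67
  Q: 92.36 (inert)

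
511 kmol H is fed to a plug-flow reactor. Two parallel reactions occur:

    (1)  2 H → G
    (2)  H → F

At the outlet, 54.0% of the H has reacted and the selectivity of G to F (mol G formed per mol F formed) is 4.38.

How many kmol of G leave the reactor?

Conversion of H: H consumed = 0.54 × 511 = 275.9 kmol = 2ξ₁ + 1ξ₂.
Selectivity: 1ξ₁ / (1ξ₂) = 4.38 → ξ₁ = 4.38 ξ₂.
Substitute: (2·4.38 + 1) ξ₂ = 275.9 → ξ₂ = 28.27 kmol, ξ₁ = 123.8 kmol.
Outlet amounts (n = n₀ + Σ ν·ξ):
  H: 511 − 2(123.8) − 1(28.27) = 235.1
  G: 0 + 1(123.8) = 123.8
  F: 0 + 1(28.27) = 28.27

124 kmol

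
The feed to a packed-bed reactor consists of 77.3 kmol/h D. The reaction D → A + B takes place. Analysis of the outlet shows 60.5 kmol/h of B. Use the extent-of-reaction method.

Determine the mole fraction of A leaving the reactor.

For B: n = n₀ + 1ξ → 60.5 = 0 + 1ξ, giving ξ = 60.5 kmol/h.
Outlet amounts (n = n₀ + ν ξ):
  D: 77.3 − 1(60.5) = 16.8
  A: 0 + 1(60.5) = 60.5
  B: 0 + 1(60.5) = 60.5
Total out = 137.8 kmol/h; y_A = 60.5 / 137.8 = 0.439.

0.439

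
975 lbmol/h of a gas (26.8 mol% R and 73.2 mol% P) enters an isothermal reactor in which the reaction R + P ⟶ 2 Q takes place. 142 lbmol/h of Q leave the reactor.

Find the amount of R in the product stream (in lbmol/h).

For Q: n = n₀ + 2ξ → 142 = 0 + 2ξ, giving ξ = 71 lbmol/h.
Outlet amounts (n = n₀ + ν ξ):
  R: 261.3 − 1(71) = 190.3
  P: 713.7 − 1(71) = 642.7
  Q: 0 + 2(71) = 142

190 lbmol/h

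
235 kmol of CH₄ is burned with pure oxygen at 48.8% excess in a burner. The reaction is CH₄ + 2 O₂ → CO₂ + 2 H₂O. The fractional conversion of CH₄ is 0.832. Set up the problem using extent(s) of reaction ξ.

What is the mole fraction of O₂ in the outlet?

0.33

Stoichiometric O₂ = 2 × 235 = 470 kmol; O₂ fed = 470 × 1.488 = 699.4 kmol.
Fuel reacted = 0.832 × 235 → ξ = 195.5 kmol.
Outlet (n = n₀ + ν ξ):
  CH₄: 235 − 1(195.5) = 39.48
  O₂: 699.4 − 2(195.5) = 308.3
  CO₂: 0 + 1(195.5) = 195.5
  H₂O: 0 + 2(195.5) = 391
Total out = 934.4 kmol; y_O₂ = 308.3 / 934.4 = 0.33.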